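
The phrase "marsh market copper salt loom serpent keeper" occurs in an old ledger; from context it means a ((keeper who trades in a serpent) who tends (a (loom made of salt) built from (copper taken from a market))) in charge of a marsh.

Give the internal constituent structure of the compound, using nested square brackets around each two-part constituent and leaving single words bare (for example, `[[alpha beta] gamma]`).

Overall it is a kind of keeper (specifically "market copper salt loom serpent keeper"); the modifier is "marsh".
"market copper salt loom serpent keeper" → head "keeper" (specifically "serpent keeper"), modifier "market copper salt loom".
"market copper salt loom" → head "loom" (specifically "salt loom"), modifier "market copper".
"market copper" → head "copper", modifier "market".
"salt loom" → head "loom", modifier "salt".
"serpent keeper" → head "keeper", modifier "serpent".
Assembled: [marsh [[[market copper] [salt loom]] [serpent keeper]]].

[marsh [[[market copper] [salt loom]] [serpent keeper]]]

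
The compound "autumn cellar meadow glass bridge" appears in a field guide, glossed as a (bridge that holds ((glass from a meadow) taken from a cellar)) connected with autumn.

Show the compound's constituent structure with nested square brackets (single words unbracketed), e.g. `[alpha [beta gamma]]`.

[autumn [[cellar [meadow glass]] bridge]]

At the top level: head "bridge" (specifically "cellar meadow glass bridge"); modifier "autumn".
Inside "cellar meadow glass bridge": head "bridge", modifier "cellar meadow glass".
Inside "cellar meadow glass": head "glass" (specifically "meadow glass"), modifier "cellar".
Inside "meadow glass": head "glass", modifier "meadow".
Assembled: [autumn [[cellar [meadow glass]] bridge]].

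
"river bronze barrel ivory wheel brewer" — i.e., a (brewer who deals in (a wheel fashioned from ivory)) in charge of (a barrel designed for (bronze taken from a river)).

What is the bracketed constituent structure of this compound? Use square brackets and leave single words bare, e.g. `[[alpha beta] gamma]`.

Whole compound: head "brewer" (specifically "ivory wheel brewer"), modifier "river bronze barrel".
Inside "river bronze barrel": head "barrel", modifier "river bronze".
Inside "river bronze": head "bronze", modifier "river".
Inside "ivory wheel brewer": head "brewer", modifier "ivory wheel".
Inside "ivory wheel": head "wheel", modifier "ivory".
Putting it together: [[[river bronze] barrel] [[ivory wheel] brewer]].

[[[river bronze] barrel] [[ivory wheel] brewer]]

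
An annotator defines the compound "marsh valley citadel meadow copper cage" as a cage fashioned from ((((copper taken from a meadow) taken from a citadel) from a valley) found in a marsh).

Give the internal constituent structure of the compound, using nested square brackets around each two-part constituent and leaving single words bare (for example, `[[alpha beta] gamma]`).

[[marsh [valley [citadel [meadow copper]]]] cage]

At the top level: head "cage"; modifier "marsh valley citadel meadow copper".
Inside "marsh valley citadel meadow copper": head "copper" (specifically "valley citadel meadow copper"), modifier "marsh".
Inside "valley citadel meadow copper": head "copper" (specifically "citadel meadow copper"), modifier "valley".
Inside "citadel meadow copper": head "copper" (specifically "meadow copper"), modifier "citadel".
Inside "meadow copper": head "copper", modifier "meadow".
Assembled: [[marsh [valley [citadel [meadow copper]]]] cage].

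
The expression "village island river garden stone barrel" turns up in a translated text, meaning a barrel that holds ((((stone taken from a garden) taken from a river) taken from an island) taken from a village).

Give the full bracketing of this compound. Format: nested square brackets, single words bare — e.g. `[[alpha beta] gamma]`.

[[village [island [river [garden stone]]]] barrel]

Whole compound: head "barrel", modifier "village island river garden stone".
"village island river garden stone" → head "stone" (specifically "island river garden stone"), modifier "village".
"island river garden stone" → head "stone" (specifically "river garden stone"), modifier "island".
"river garden stone" → head "stone" (specifically "garden stone"), modifier "river".
"garden stone" → head "stone", modifier "garden".
So the structure is [[village [island [river [garden stone]]]] barrel].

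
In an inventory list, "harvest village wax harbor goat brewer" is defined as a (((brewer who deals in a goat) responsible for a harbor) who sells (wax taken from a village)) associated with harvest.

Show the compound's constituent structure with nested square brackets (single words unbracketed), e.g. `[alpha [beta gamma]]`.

The outermost head in the paraphrase is "brewer" (specifically "village wax harbor goat brewer"), modified by "harvest".
Inside "village wax harbor goat brewer": head "brewer" (specifically "harbor goat brewer"), modifier "village wax".
Inside "village wax": head "wax", modifier "village".
Inside "harbor goat brewer": head "brewer" (specifically "goat brewer"), modifier "harbor".
Inside "goat brewer": head "brewer", modifier "goat".
So the structure is [harvest [[village wax] [harbor [goat brewer]]]].

[harvest [[village wax] [harbor [goat brewer]]]]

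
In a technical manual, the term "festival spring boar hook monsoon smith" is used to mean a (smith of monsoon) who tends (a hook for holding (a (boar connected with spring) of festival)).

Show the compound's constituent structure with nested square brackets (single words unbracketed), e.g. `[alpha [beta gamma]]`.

Whole compound: head "smith" (specifically "monsoon smith"), modifier "festival spring boar hook".
Within "festival spring boar hook", the head is "hook" and the modifier is "festival spring boar".
Within "festival spring boar", the head is "boar" (specifically "spring boar") and the modifier is "festival".
Within "spring boar", the head is "boar" and the modifier is "spring".
Within "monsoon smith", the head is "smith" and the modifier is "monsoon".
Putting it together: [[[festival [spring boar]] hook] [monsoon smith]].

[[[festival [spring boar]] hook] [monsoon smith]]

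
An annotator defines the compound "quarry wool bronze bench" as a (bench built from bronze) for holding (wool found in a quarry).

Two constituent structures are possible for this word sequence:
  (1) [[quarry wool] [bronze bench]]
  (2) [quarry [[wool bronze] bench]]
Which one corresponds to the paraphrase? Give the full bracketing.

The paraphrase's head is the "bench" part ("bronze bench"); its modifier is "quarry wool".
That top-level split, carried through the inner groups, gives [[quarry wool] [bronze bench]].

[[quarry wool] [bronze bench]]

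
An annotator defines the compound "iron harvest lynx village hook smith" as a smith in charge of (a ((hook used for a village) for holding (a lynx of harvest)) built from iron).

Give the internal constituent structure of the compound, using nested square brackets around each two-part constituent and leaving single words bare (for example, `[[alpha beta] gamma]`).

Overall it is a kind of smith; the modifier is "iron harvest lynx village hook".
Within "iron harvest lynx village hook", the head is "hook" (specifically "harvest lynx village hook") and the modifier is "iron".
Within "harvest lynx village hook", the head is "hook" (specifically "village hook") and the modifier is "harvest lynx".
Within "harvest lynx", the head is "lynx" and the modifier is "harvest".
Within "village hook", the head is "hook" and the modifier is "village".
Assembled: [[iron [[harvest lynx] [village hook]]] smith].

[[iron [[harvest lynx] [village hook]]] smith]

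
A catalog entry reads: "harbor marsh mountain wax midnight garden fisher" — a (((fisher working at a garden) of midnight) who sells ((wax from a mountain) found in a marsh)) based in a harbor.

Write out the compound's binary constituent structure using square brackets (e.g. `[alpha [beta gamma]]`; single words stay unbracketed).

Overall it is a kind of fisher (specifically "marsh mountain wax midnight garden fisher"); the modifier is "harbor".
Inside "marsh mountain wax midnight garden fisher": head "fisher" (specifically "midnight garden fisher"), modifier "marsh mountain wax".
Inside "marsh mountain wax": head "wax" (specifically "mountain wax"), modifier "marsh".
Inside "mountain wax": head "wax", modifier "mountain".
Inside "midnight garden fisher": head "fisher" (specifically "garden fisher"), modifier "midnight".
Inside "garden fisher": head "fisher", modifier "garden".
Assembled: [harbor [[marsh [mountain wax]] [midnight [garden fisher]]]].

[harbor [[marsh [mountain wax]] [midnight [garden fisher]]]]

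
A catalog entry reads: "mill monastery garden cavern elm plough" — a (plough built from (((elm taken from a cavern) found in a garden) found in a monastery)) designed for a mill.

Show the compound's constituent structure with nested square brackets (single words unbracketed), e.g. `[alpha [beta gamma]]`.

At the top level: head "plough" (specifically "monastery garden cavern elm plough"); modifier "mill".
"monastery garden cavern elm plough" → head "plough", modifier "monastery garden cavern elm".
"monastery garden cavern elm" → head "elm" (specifically "garden cavern elm"), modifier "monastery".
"garden cavern elm" → head "elm" (specifically "cavern elm"), modifier "garden".
"cavern elm" → head "elm", modifier "cavern".
Assembled: [mill [[monastery [garden [cavern elm]]] plough]].

[mill [[monastery [garden [cavern elm]]] plough]]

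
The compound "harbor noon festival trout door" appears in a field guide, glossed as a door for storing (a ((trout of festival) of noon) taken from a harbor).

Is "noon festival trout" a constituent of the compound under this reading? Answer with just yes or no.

yes

The paraphrase groups the words so that "noon festival trout" is one unit: it corresponds to a single parenthesized sub-phrase.
The full structure is [[harbor [noon [festival trout]]] door], in which [noon festival trout] is a constituent.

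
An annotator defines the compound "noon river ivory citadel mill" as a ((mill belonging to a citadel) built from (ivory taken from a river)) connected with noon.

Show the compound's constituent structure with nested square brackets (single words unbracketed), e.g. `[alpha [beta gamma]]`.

At the top level: head "mill" (specifically "river ivory citadel mill"); modifier "noon".
Within "river ivory citadel mill", the head is "mill" (specifically "citadel mill") and the modifier is "river ivory".
Within "river ivory", the head is "ivory" and the modifier is "river".
Within "citadel mill", the head is "mill" and the modifier is "citadel".
Assembled: [noon [[river ivory] [citadel mill]]].

[noon [[river ivory] [citadel mill]]]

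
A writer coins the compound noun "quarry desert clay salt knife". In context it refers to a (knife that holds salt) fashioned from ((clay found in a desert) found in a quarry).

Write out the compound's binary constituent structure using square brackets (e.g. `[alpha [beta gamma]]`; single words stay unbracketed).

Whole compound: head "knife" (specifically "salt knife"), modifier "quarry desert clay".
Within "quarry desert clay", the head is "clay" (specifically "desert clay") and the modifier is "quarry".
Within "desert clay", the head is "clay" and the modifier is "desert".
Within "salt knife", the head is "knife" and the modifier is "salt".
Assembled: [[quarry [desert clay]] [salt knife]].

[[quarry [desert clay]] [salt knife]]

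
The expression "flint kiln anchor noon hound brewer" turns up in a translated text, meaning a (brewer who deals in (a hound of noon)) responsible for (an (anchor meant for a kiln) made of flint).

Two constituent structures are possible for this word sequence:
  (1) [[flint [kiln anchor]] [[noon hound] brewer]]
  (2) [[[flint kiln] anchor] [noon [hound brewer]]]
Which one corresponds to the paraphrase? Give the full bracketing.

[[flint [kiln anchor]] [[noon hound] brewer]]

The paraphrase's head is the "brewer" part ("noon hound brewer"); its modifier is "flint kiln anchor".
That top-level split, carried through the inner groups, gives [[flint [kiln anchor]] [[noon hound] brewer]].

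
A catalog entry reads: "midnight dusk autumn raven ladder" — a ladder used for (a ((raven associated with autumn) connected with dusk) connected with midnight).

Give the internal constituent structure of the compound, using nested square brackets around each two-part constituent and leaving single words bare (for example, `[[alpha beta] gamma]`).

Overall it is a kind of ladder; the modifier is "midnight dusk autumn raven".
"midnight dusk autumn raven" → head "raven" (specifically "dusk autumn raven"), modifier "midnight".
"dusk autumn raven" → head "raven" (specifically "autumn raven"), modifier "dusk".
"autumn raven" → head "raven", modifier "autumn".
So the structure is [[midnight [dusk [autumn raven]]] ladder].

[[midnight [dusk [autumn raven]]] ladder]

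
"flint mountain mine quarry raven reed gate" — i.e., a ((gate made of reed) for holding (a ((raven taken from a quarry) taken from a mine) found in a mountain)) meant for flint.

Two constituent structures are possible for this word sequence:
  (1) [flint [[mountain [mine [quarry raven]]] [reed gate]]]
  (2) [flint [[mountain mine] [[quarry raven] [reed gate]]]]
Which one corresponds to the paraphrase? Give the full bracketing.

[flint [[mountain [mine [quarry raven]]] [reed gate]]]

The paraphrase's head is the "gate" part ("mountain mine quarry raven reed gate"); its modifier is "flint".
That top-level split, carried through the inner groups, gives [flint [[mountain [mine [quarry raven]]] [reed gate]]].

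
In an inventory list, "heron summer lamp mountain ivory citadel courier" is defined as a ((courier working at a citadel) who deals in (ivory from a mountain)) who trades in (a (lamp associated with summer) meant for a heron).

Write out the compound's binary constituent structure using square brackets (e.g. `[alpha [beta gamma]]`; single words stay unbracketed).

The outermost head in the paraphrase is "courier" (specifically "mountain ivory citadel courier"), modified by "heron summer lamp".
Within "heron summer lamp", the head is "lamp" (specifically "summer lamp") and the modifier is "heron".
Within "summer lamp", the head is "lamp" and the modifier is "summer".
Within "mountain ivory citadel courier", the head is "courier" (specifically "citadel courier") and the modifier is "mountain ivory".
Within "mountain ivory", the head is "ivory" and the modifier is "mountain".
Within "citadel courier", the head is "courier" and the modifier is "citadel".
So the structure is [[heron [summer lamp]] [[mountain ivory] [citadel courier]]].

[[heron [summer lamp]] [[mountain ivory] [citadel courier]]]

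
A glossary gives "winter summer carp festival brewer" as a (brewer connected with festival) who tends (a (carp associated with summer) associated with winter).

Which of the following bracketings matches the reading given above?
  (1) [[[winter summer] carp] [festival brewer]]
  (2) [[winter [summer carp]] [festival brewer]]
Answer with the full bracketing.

The paraphrase's head is the "brewer" part ("festival brewer"); its modifier is "winter summer carp".
That top-level split, carried through the inner groups, gives [[winter [summer carp]] [festival brewer]].

[[winter [summer carp]] [festival brewer]]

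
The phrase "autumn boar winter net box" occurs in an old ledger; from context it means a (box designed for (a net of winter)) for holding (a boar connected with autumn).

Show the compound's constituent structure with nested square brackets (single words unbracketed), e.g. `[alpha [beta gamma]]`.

Overall it is a kind of box (specifically "winter net box"); the modifier is "autumn boar".
Inside "autumn boar": head "boar", modifier "autumn".
Inside "winter net box": head "box", modifier "winter net".
Inside "winter net": head "net", modifier "winter".
Assembled: [[autumn boar] [[winter net] box]].

[[autumn boar] [[winter net] box]]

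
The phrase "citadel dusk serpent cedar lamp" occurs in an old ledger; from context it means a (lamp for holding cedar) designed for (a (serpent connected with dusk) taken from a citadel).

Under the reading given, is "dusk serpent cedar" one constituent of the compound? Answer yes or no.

The top-level split is [citadel dusk serpent] [cedar lamp]; the full structure is [[citadel [dusk serpent]] [cedar lamp]].
"dusk serpent cedar" straddles a constituent boundary, so it is not a single unit.

no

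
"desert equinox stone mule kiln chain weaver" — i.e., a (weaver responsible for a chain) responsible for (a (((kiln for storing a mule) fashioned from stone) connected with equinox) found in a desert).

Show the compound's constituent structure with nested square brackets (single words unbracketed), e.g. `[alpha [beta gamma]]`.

Overall it is a kind of weaver (specifically "chain weaver"); the modifier is "desert equinox stone mule kiln".
"desert equinox stone mule kiln" → head "kiln" (specifically "equinox stone mule kiln"), modifier "desert".
"equinox stone mule kiln" → head "kiln" (specifically "stone mule kiln"), modifier "equinox".
"stone mule kiln" → head "kiln" (specifically "mule kiln"), modifier "stone".
"mule kiln" → head "kiln", modifier "mule".
"chain weaver" → head "weaver", modifier "chain".
Assembled: [[desert [equinox [stone [mule kiln]]]] [chain weaver]].

[[desert [equinox [stone [mule kiln]]]] [chain weaver]]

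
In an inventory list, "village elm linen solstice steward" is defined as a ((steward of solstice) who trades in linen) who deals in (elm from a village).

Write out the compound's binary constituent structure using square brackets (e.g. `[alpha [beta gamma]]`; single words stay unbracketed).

Whole compound: head "steward" (specifically "linen solstice steward"), modifier "village elm".
"village elm" → head "elm", modifier "village".
"linen solstice steward" → head "steward" (specifically "solstice steward"), modifier "linen".
"solstice steward" → head "steward", modifier "solstice".
So the structure is [[village elm] [linen [solstice steward]]].

[[village elm] [linen [solstice steward]]]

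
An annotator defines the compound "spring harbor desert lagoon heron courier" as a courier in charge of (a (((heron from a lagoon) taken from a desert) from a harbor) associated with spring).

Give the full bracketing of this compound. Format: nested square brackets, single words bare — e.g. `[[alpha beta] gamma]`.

[[spring [harbor [desert [lagoon heron]]]] courier]

At the top level: head "courier"; modifier "spring harbor desert lagoon heron".
"spring harbor desert lagoon heron" → head "heron" (specifically "harbor desert lagoon heron"), modifier "spring".
"harbor desert lagoon heron" → head "heron" (specifically "desert lagoon heron"), modifier "harbor".
"desert lagoon heron" → head "heron" (specifically "lagoon heron"), modifier "desert".
"lagoon heron" → head "heron", modifier "lagoon".
Assembled: [[spring [harbor [desert [lagoon heron]]]] courier].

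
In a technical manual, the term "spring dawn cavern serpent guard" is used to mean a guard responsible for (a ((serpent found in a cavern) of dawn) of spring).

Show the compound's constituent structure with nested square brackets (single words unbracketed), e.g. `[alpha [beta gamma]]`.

[[spring [dawn [cavern serpent]]] guard]

Whole compound: head "guard", modifier "spring dawn cavern serpent".
Within "spring dawn cavern serpent", the head is "serpent" (specifically "dawn cavern serpent") and the modifier is "spring".
Within "dawn cavern serpent", the head is "serpent" (specifically "cavern serpent") and the modifier is "dawn".
Within "cavern serpent", the head is "serpent" and the modifier is "cavern".
Assembled: [[spring [dawn [cavern serpent]]] guard].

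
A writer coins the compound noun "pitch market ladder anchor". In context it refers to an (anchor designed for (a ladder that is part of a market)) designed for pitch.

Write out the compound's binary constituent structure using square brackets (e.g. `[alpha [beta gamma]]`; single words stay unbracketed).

[pitch [[market ladder] anchor]]

Overall it is a kind of anchor (specifically "market ladder anchor"); the modifier is "pitch".
"market ladder anchor" → head "anchor", modifier "market ladder".
"market ladder" → head "ladder", modifier "market".
Putting it together: [pitch [[market ladder] anchor]].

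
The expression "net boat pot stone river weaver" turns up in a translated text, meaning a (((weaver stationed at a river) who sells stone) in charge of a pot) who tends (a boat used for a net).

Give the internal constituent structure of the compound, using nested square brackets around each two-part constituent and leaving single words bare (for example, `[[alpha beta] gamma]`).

[[net boat] [pot [stone [river weaver]]]]

Whole compound: head "weaver" (specifically "pot stone river weaver"), modifier "net boat".
"net boat" → head "boat", modifier "net".
"pot stone river weaver" → head "weaver" (specifically "stone river weaver"), modifier "pot".
"stone river weaver" → head "weaver" (specifically "river weaver"), modifier "stone".
"river weaver" → head "weaver", modifier "river".
Putting it together: [[net boat] [pot [stone [river weaver]]]].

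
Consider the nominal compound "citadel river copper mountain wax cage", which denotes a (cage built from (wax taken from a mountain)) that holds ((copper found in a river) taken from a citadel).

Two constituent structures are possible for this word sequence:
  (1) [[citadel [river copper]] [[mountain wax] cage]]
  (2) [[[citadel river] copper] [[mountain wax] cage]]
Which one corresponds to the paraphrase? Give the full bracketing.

[[citadel [river copper]] [[mountain wax] cage]]

The paraphrase's head is the "cage" part ("mountain wax cage"); its modifier is "citadel river copper".
That top-level split, carried through the inner groups, gives [[citadel [river copper]] [[mountain wax] cage]].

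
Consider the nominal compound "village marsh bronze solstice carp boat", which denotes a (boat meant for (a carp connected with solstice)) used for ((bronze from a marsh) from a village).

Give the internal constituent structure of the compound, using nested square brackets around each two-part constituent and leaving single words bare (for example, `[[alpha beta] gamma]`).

[[village [marsh bronze]] [[solstice carp] boat]]

Overall it is a kind of boat (specifically "solstice carp boat"); the modifier is "village marsh bronze".
Inside "village marsh bronze": head "bronze" (specifically "marsh bronze"), modifier "village".
Inside "marsh bronze": head "bronze", modifier "marsh".
Inside "solstice carp boat": head "boat", modifier "solstice carp".
Inside "solstice carp": head "carp", modifier "solstice".
Putting it together: [[village [marsh bronze]] [[solstice carp] boat]].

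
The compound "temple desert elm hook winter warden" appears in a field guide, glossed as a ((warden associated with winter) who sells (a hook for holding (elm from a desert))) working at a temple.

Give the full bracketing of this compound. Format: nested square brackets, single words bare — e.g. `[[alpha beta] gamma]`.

The outermost head in the paraphrase is "warden" (specifically "desert elm hook winter warden"), modified by "temple".
"desert elm hook winter warden" → head "warden" (specifically "winter warden"), modifier "desert elm hook".
"desert elm hook" → head "hook", modifier "desert elm".
"desert elm" → head "elm", modifier "desert".
"winter warden" → head "warden", modifier "winter".
Putting it together: [temple [[[desert elm] hook] [winter warden]]].

[temple [[[desert elm] hook] [winter warden]]]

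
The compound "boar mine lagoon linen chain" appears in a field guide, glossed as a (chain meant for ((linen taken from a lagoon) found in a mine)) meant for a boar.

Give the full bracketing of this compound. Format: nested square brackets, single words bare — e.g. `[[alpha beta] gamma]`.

Overall it is a kind of chain (specifically "mine lagoon linen chain"); the modifier is "boar".
"mine lagoon linen chain" → head "chain", modifier "mine lagoon linen".
"mine lagoon linen" → head "linen" (specifically "lagoon linen"), modifier "mine".
"lagoon linen" → head "linen", modifier "lagoon".
So the structure is [boar [[mine [lagoon linen]] chain]].

[boar [[mine [lagoon linen]] chain]]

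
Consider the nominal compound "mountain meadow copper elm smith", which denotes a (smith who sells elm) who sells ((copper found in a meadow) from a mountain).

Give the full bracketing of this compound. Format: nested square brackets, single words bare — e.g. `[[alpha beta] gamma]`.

[[mountain [meadow copper]] [elm smith]]

Overall it is a kind of smith (specifically "elm smith"); the modifier is "mountain meadow copper".
Within "mountain meadow copper", the head is "copper" (specifically "meadow copper") and the modifier is "mountain".
Within "meadow copper", the head is "copper" and the modifier is "meadow".
Within "elm smith", the head is "smith" and the modifier is "elm".
Putting it together: [[mountain [meadow copper]] [elm smith]].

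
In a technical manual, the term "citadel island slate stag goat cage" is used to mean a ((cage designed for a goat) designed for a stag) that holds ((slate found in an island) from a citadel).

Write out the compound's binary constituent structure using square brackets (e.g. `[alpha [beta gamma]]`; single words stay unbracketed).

[[citadel [island slate]] [stag [goat cage]]]

Whole compound: head "cage" (specifically "stag goat cage"), modifier "citadel island slate".
Within "citadel island slate", the head is "slate" (specifically "island slate") and the modifier is "citadel".
Within "island slate", the head is "slate" and the modifier is "island".
Within "stag goat cage", the head is "cage" (specifically "goat cage") and the modifier is "stag".
Within "goat cage", the head is "cage" and the modifier is "goat".
So the structure is [[citadel [island slate]] [stag [goat cage]]].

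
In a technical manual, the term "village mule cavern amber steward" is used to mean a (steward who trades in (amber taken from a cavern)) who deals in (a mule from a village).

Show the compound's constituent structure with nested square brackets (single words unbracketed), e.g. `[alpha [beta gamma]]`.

[[village mule] [[cavern amber] steward]]

Whole compound: head "steward" (specifically "cavern amber steward"), modifier "village mule".
Within "village mule", the head is "mule" and the modifier is "village".
Within "cavern amber steward", the head is "steward" and the modifier is "cavern amber".
Within "cavern amber", the head is "amber" and the modifier is "cavern".
Putting it together: [[village mule] [[cavern amber] steward]].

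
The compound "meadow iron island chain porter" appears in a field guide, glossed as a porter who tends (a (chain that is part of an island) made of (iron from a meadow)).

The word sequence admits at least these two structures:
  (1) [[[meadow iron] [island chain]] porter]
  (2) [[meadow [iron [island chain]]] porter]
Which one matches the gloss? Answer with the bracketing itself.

The paraphrase's head is the "porter" part ("porter"); its modifier is "meadow iron island chain".
That top-level split, carried through the inner groups, gives [[[meadow iron] [island chain]] porter].

[[[meadow iron] [island chain]] porter]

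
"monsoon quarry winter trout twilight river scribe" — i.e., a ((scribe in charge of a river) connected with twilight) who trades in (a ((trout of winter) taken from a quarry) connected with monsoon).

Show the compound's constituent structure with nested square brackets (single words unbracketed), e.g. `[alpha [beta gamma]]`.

[[monsoon [quarry [winter trout]]] [twilight [river scribe]]]

Whole compound: head "scribe" (specifically "twilight river scribe"), modifier "monsoon quarry winter trout".
"monsoon quarry winter trout" → head "trout" (specifically "quarry winter trout"), modifier "monsoon".
"quarry winter trout" → head "trout" (specifically "winter trout"), modifier "quarry".
"winter trout" → head "trout", modifier "winter".
"twilight river scribe" → head "scribe" (specifically "river scribe"), modifier "twilight".
"river scribe" → head "scribe", modifier "river".
Putting it together: [[monsoon [quarry [winter trout]]] [twilight [river scribe]]].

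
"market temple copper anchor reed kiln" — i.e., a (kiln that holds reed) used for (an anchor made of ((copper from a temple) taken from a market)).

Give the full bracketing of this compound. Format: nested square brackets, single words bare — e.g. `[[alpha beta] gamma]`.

[[[market [temple copper]] anchor] [reed kiln]]

The outermost head in the paraphrase is "kiln" (specifically "reed kiln"), modified by "market temple copper anchor".
Within "market temple copper anchor", the head is "anchor" and the modifier is "market temple copper".
Within "market temple copper", the head is "copper" (specifically "temple copper") and the modifier is "market".
Within "temple copper", the head is "copper" and the modifier is "temple".
Within "reed kiln", the head is "kiln" and the modifier is "reed".
So the structure is [[[market [temple copper]] anchor] [reed kiln]].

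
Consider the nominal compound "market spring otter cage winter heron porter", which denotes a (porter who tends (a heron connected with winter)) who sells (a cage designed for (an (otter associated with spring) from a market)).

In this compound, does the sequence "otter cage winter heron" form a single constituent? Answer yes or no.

no

The top-level split is [market spring otter cage] [winter heron porter]; the full structure is [[[market [spring otter]] cage] [[winter heron] porter]].
"otter cage winter heron" straddles a constituent boundary, so it is not a single unit.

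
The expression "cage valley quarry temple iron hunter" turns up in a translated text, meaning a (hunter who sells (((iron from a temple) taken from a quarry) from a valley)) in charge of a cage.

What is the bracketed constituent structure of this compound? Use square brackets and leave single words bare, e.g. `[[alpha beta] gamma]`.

Overall it is a kind of hunter (specifically "valley quarry temple iron hunter"); the modifier is "cage".
Inside "valley quarry temple iron hunter": head "hunter", modifier "valley quarry temple iron".
Inside "valley quarry temple iron": head "iron" (specifically "quarry temple iron"), modifier "valley".
Inside "quarry temple iron": head "iron" (specifically "temple iron"), modifier "quarry".
Inside "temple iron": head "iron", modifier "temple".
Assembled: [cage [[valley [quarry [temple iron]]] hunter]].

[cage [[valley [quarry [temple iron]]] hunter]]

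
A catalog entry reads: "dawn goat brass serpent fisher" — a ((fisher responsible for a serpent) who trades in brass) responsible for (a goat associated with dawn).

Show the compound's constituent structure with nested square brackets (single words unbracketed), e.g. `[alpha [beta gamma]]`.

Overall it is a kind of fisher (specifically "brass serpent fisher"); the modifier is "dawn goat".
"dawn goat" → head "goat", modifier "dawn".
"brass serpent fisher" → head "fisher" (specifically "serpent fisher"), modifier "brass".
"serpent fisher" → head "fisher", modifier "serpent".
Assembled: [[dawn goat] [brass [serpent fisher]]].

[[dawn goat] [brass [serpent fisher]]]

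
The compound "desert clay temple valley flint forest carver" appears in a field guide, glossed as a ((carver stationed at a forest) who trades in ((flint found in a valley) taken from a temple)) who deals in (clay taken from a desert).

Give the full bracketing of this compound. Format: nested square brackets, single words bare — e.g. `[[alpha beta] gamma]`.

[[desert clay] [[temple [valley flint]] [forest carver]]]

Whole compound: head "carver" (specifically "temple valley flint forest carver"), modifier "desert clay".
Within "desert clay", the head is "clay" and the modifier is "desert".
Within "temple valley flint forest carver", the head is "carver" (specifically "forest carver") and the modifier is "temple valley flint".
Within "temple valley flint", the head is "flint" (specifically "valley flint") and the modifier is "temple".
Within "valley flint", the head is "flint" and the modifier is "valley".
Within "forest carver", the head is "carver" and the modifier is "forest".
Putting it together: [[desert clay] [[temple [valley flint]] [forest carver]]].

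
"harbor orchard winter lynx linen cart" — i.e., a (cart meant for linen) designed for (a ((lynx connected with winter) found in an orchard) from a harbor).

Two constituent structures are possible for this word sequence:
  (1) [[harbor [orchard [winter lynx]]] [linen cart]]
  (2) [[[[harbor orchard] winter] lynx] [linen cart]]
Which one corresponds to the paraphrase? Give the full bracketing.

The paraphrase's head is the "cart" part ("linen cart"); its modifier is "harbor orchard winter lynx".
That top-level split, carried through the inner groups, gives [[harbor [orchard [winter lynx]]] [linen cart]].

[[harbor [orchard [winter lynx]]] [linen cart]]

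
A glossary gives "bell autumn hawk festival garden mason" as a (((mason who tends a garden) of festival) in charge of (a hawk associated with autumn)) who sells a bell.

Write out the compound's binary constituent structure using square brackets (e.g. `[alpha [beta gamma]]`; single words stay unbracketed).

Whole compound: head "mason" (specifically "autumn hawk festival garden mason"), modifier "bell".
"autumn hawk festival garden mason" → head "mason" (specifically "festival garden mason"), modifier "autumn hawk".
"autumn hawk" → head "hawk", modifier "autumn".
"festival garden mason" → head "mason" (specifically "garden mason"), modifier "festival".
"garden mason" → head "mason", modifier "garden".
Putting it together: [bell [[autumn hawk] [festival [garden mason]]]].

[bell [[autumn hawk] [festival [garden mason]]]]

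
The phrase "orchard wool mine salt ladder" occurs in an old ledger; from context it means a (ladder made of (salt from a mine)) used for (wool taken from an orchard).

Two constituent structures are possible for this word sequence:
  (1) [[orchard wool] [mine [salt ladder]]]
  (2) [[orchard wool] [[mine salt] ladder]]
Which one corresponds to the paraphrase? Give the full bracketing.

[[orchard wool] [[mine salt] ladder]]

The paraphrase's head is the "ladder" part ("mine salt ladder"); its modifier is "orchard wool".
That top-level split, carried through the inner groups, gives [[orchard wool] [[mine salt] ladder]].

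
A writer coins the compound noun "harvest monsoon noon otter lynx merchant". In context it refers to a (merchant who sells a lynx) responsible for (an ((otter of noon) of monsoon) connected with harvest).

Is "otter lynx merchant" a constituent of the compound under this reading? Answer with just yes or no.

no

The top-level split is [harvest monsoon noon otter] [lynx merchant]; the full structure is [[harvest [monsoon [noon otter]]] [lynx merchant]].
"otter lynx merchant" straddles a constituent boundary, so it is not a single unit.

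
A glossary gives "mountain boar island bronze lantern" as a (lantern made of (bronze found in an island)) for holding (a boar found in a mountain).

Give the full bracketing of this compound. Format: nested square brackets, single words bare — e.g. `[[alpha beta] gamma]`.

At the top level: head "lantern" (specifically "island bronze lantern"); modifier "mountain boar".
"mountain boar" → head "boar", modifier "mountain".
"island bronze lantern" → head "lantern", modifier "island bronze".
"island bronze" → head "bronze", modifier "island".
Putting it together: [[mountain boar] [[island bronze] lantern]].

[[mountain boar] [[island bronze] lantern]]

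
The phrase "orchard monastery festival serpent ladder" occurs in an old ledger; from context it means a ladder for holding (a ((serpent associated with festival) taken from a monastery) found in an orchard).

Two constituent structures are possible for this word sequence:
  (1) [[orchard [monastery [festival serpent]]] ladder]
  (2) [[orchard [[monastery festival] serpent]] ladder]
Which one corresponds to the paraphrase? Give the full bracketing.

The paraphrase's head is the "ladder" part ("ladder"); its modifier is "orchard monastery festival serpent".
That top-level split, carried through the inner groups, gives [[orchard [monastery [festival serpent]]] ladder].

[[orchard [monastery [festival serpent]]] ladder]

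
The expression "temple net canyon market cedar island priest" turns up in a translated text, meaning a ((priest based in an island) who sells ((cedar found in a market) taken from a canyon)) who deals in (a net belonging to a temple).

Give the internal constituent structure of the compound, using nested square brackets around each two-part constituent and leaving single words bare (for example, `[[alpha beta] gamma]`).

Whole compound: head "priest" (specifically "canyon market cedar island priest"), modifier "temple net".
Within "temple net", the head is "net" and the modifier is "temple".
Within "canyon market cedar island priest", the head is "priest" (specifically "island priest") and the modifier is "canyon market cedar".
Within "canyon market cedar", the head is "cedar" (specifically "market cedar") and the modifier is "canyon".
Within "market cedar", the head is "cedar" and the modifier is "market".
Within "island priest", the head is "priest" and the modifier is "island".
Putting it together: [[temple net] [[canyon [market cedar]] [island priest]]].

[[temple net] [[canyon [market cedar]] [island priest]]]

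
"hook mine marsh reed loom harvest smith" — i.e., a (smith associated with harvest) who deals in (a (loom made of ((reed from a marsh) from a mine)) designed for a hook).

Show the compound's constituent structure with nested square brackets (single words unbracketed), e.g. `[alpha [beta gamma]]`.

[[hook [[mine [marsh reed]] loom]] [harvest smith]]

Overall it is a kind of smith (specifically "harvest smith"); the modifier is "hook mine marsh reed loom".
Within "hook mine marsh reed loom", the head is "loom" (specifically "mine marsh reed loom") and the modifier is "hook".
Within "mine marsh reed loom", the head is "loom" and the modifier is "mine marsh reed".
Within "mine marsh reed", the head is "reed" (specifically "marsh reed") and the modifier is "mine".
Within "marsh reed", the head is "reed" and the modifier is "marsh".
Within "harvest smith", the head is "smith" and the modifier is "harvest".
So the structure is [[hook [[mine [marsh reed]] loom]] [harvest smith]].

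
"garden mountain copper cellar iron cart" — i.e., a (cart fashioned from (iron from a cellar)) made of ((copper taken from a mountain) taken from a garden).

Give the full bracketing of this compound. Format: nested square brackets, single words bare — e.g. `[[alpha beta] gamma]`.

[[garden [mountain copper]] [[cellar iron] cart]]

The outermost head in the paraphrase is "cart" (specifically "cellar iron cart"), modified by "garden mountain copper".
"garden mountain copper" → head "copper" (specifically "mountain copper"), modifier "garden".
"mountain copper" → head "copper", modifier "mountain".
"cellar iron cart" → head "cart", modifier "cellar iron".
"cellar iron" → head "iron", modifier "cellar".
Putting it together: [[garden [mountain copper]] [[cellar iron] cart]].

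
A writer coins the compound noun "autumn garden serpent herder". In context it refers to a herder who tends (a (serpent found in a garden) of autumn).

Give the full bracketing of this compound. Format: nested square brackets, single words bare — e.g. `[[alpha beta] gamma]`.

Overall it is a kind of herder; the modifier is "autumn garden serpent".
Within "autumn garden serpent", the head is "serpent" (specifically "garden serpent") and the modifier is "autumn".
Within "garden serpent", the head is "serpent" and the modifier is "garden".
Putting it together: [[autumn [garden serpent]] herder].

[[autumn [garden serpent]] herder]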